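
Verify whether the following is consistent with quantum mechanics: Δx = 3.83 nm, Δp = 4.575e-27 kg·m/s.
No, it violates the uncertainty principle (impossible measurement).

Calculate the product ΔxΔp:
ΔxΔp = (3.830e-09 m) × (4.575e-27 kg·m/s)
ΔxΔp = 1.752e-35 J·s

Compare to the minimum allowed value ℏ/2:
ℏ/2 = 5.273e-35 J·s

Since ΔxΔp = 1.752e-35 J·s < 5.273e-35 J·s = ℏ/2,
the measurement violates the uncertainty principle.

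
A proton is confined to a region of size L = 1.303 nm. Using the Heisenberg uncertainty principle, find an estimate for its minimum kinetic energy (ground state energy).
3.055 μeV

Using the uncertainty principle to estimate ground state energy:

1. The position uncertainty is approximately the confinement size:
   Δx ≈ L = 1.303e-09 m

2. From ΔxΔp ≥ ℏ/2, the minimum momentum uncertainty is:
   Δp ≈ ℏ/(2L) = 4.047e-26 kg·m/s

3. The kinetic energy is approximately:
   KE ≈ (Δp)²/(2m) = (4.047e-26)²/(2 × 1.673e-27 kg)
   KE ≈ 4.895e-25 J = 3.055 μeV

This is an order-of-magnitude estimate of the ground state energy.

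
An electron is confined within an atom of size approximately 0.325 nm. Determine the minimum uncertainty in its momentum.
1.622 × 10^-25 kg·m/s

Using the Heisenberg uncertainty principle:
ΔxΔp ≥ ℏ/2

With Δx ≈ L = 3.250e-10 m (the confinement size):
Δp_min = ℏ/(2Δx)
Δp_min = (1.055e-34 J·s) / (2 × 3.250e-10 m)
Δp_min = 1.622e-25 kg·m/s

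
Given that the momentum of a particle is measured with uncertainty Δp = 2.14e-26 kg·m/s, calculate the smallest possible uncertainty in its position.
2.464 nm

Using the Heisenberg uncertainty principle:
ΔxΔp ≥ ℏ/2

The minimum uncertainty in position is:
Δx_min = ℏ/(2Δp)
Δx_min = (1.055e-34 J·s) / (2 × 2.140e-26 kg·m/s)
Δx_min = 2.464e-09 m = 2.464 nm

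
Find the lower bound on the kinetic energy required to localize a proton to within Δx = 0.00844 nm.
72.823 meV

Localizing a particle requires giving it sufficient momentum uncertainty:

1. From uncertainty principle: Δp ≥ ℏ/(2Δx)
   Δp_min = (1.055e-34 J·s) / (2 × 8.440e-12 m)
   Δp_min = 6.247e-24 kg·m/s

2. This momentum uncertainty corresponds to kinetic energy:
   KE ≈ (Δp)²/(2m) = (6.247e-24)²/(2 × 1.673e-27 kg)
   KE = 1.167e-20 J = 72.823 meV

Tighter localization requires more energy.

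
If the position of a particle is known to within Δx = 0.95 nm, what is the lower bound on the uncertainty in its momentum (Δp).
5.550 × 10^-26 kg·m/s

Using the Heisenberg uncertainty principle:
ΔxΔp ≥ ℏ/2

The minimum uncertainty in momentum is:
Δp_min = ℏ/(2Δx)
Δp_min = (1.055e-34 J·s) / (2 × 9.500e-10 m)
Δp_min = 5.550e-26 kg·m/s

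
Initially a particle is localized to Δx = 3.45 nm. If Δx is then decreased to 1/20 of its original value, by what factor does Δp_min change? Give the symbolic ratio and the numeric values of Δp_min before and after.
Original Δp_min = 1.528 × 10^-26 kg·m/s; new Δp'_min = 3.057 × 10^-25 kg·m/s; ratio Δp'_min/Δp_min = 20.

From the uncertainty principle ΔxΔp ≥ ℏ/2, the minimum momentum uncertainty is Δp_min = ℏ/(2Δx).

Original (Δx = 3.45 nm = 3.450e-09 m):
Δp_min = (1.055e-34 J·s)/(2 × 3.450e-09 m) = 1.528e-26 kg·m/s

When Δx → (1/20)Δx:
Δp'_min = ℏ/(2 × (1/20)Δx) = 20 × ℏ/(2Δx) = 20 × Δp_min
Δp'_min = 20 × 1.528e-26 kg·m/s = 3.057e-25 kg·m/s

Since Δp_min ∝ 1/Δx, when Δx is decreased to 1/20 of its original value, Δp_min increases to 20 times its original value.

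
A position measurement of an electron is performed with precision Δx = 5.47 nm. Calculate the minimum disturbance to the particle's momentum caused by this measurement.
9.640 × 10^-27 kg·m/s

The uncertainty principle implies that measuring position disturbs momentum:
ΔxΔp ≥ ℏ/2

When we measure position with precision Δx, we necessarily introduce a momentum uncertainty:
Δp ≥ ℏ/(2Δx)
Δp_min = (1.055e-34 J·s) / (2 × 5.470e-09 m)
Δp_min = 9.640e-27 kg·m/s

The more precisely we measure position, the greater the momentum disturbance.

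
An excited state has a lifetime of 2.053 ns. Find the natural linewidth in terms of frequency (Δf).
38.762 MHz

Using the energy-time uncertainty principle and E = hf:
ΔEΔt ≥ ℏ/2
hΔf·Δt ≥ ℏ/2

The minimum frequency uncertainty is:
Δf = ℏ/(2hτ) = 1/(4πτ)
Δf = 1/(4π × 2.053e-09 s)
Δf = 3.876e+07 Hz = 38.762 MHz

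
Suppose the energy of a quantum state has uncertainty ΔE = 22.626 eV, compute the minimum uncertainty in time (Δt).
14.545 as

Using the energy-time uncertainty principle:
ΔEΔt ≥ ℏ/2

The minimum uncertainty in time is:
Δt_min = ℏ/(2ΔE)
Δt_min = (1.055e-34 J·s) / (2 × 3.625e-18 J)
Δt_min = 1.455e-17 s = 14.545 as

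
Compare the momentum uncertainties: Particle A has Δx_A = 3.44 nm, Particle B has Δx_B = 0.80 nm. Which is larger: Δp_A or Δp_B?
Particle B has the larger minimum momentum uncertainty, by a factor of 4.30.

For each particle, the minimum momentum uncertainty is Δp_min = ℏ/(2Δx):

Particle A: Δp_A = ℏ/(2×3.440e-09 m) = 1.533e-26 kg·m/s
Particle B: Δp_B = ℏ/(2×8.000e-10 m) = 6.591e-26 kg·m/s

Ratio: Δp_B/Δp_A = 4.30

Since Δp_min ∝ 1/Δx, the particle with smaller position uncertainty (B) has larger momentum uncertainty.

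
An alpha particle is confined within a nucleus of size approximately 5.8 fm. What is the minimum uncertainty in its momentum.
9.091 × 10^-21 kg·m/s

Using the Heisenberg uncertainty principle:
ΔxΔp ≥ ℏ/2

With Δx ≈ L = 5.800e-15 m (the confinement size):
Δp_min = ℏ/(2Δx)
Δp_min = (1.055e-34 J·s) / (2 × 5.800e-15 m)
Δp_min = 9.091e-21 kg·m/s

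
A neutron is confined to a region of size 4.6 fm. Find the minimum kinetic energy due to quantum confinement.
244.816 keV

Using the uncertainty principle:

1. Position uncertainty: Δx ≈ 4.600e-15 m
2. Minimum momentum uncertainty: Δp = ℏ/(2Δx) = 1.146e-20 kg·m/s
3. Minimum kinetic energy:
   KE = (Δp)²/(2m) = (1.146e-20)²/(2 × 1.675e-27 kg)
   KE = 3.922e-14 J = 244.816 keV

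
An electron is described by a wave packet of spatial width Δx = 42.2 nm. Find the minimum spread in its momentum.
1.249 × 10^-27 kg·m/s

For a wave packet, the spatial width Δx and momentum spread Δp are related by the uncertainty principle:
ΔxΔp ≥ ℏ/2

The minimum momentum spread is:
Δp_min = ℏ/(2Δx)
Δp_min = (1.055e-34 J·s) / (2 × 4.220e-08 m)
Δp_min = 1.249e-27 kg·m/s

A wave packet cannot have both a well-defined position and well-defined momentum.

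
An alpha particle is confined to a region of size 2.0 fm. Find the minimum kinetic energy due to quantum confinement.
326.452 keV

Using the uncertainty principle:

1. Position uncertainty: Δx ≈ 2.000e-15 m
2. Minimum momentum uncertainty: Δp = ℏ/(2Δx) = 2.636e-20 kg·m/s
3. Minimum kinetic energy:
   KE = (Δp)²/(2m) = (2.636e-20)²/(2 × 6.645e-27 kg)
   KE = 5.230e-14 J = 326.452 keV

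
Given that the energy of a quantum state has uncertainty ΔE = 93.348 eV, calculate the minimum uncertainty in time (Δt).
3.526 as

Using the energy-time uncertainty principle:
ΔEΔt ≥ ℏ/2

The minimum uncertainty in time is:
Δt_min = ℏ/(2ΔE)
Δt_min = (1.055e-34 J·s) / (2 × 1.496e-17 J)
Δt_min = 3.526e-18 s = 3.526 as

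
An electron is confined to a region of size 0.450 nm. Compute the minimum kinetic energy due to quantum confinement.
47.037 meV

Using the uncertainty principle:

1. Position uncertainty: Δx ≈ 4.500e-10 m
2. Minimum momentum uncertainty: Δp = ℏ/(2Δx) = 1.172e-25 kg·m/s
3. Minimum kinetic energy:
   KE = (Δp)²/(2m) = (1.172e-25)²/(2 × 9.109e-31 kg)
   KE = 7.536e-21 J = 47.037 meV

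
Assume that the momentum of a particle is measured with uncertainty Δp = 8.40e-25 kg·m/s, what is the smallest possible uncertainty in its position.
62.772 pm

Using the Heisenberg uncertainty principle:
ΔxΔp ≥ ℏ/2

The minimum uncertainty in position is:
Δx_min = ℏ/(2Δp)
Δx_min = (1.055e-34 J·s) / (2 × 8.400e-25 kg·m/s)
Δx_min = 6.277e-11 m = 62.772 pm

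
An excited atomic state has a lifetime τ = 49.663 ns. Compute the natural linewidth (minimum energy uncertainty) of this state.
6.627 neV

Using the energy-time uncertainty principle:
ΔEΔt ≥ ℏ/2

The lifetime τ represents the time uncertainty Δt.
The natural linewidth (minimum energy uncertainty) is:

ΔE = ℏ/(2τ)
ΔE = (1.055e-34 J·s) / (2 × 4.966e-08 s)
ΔE = 1.062e-27 J = 6.627 neV

This natural linewidth limits the precision of spectroscopic measurements.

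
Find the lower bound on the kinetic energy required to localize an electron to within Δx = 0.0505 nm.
3.735 eV

Localizing a particle requires giving it sufficient momentum uncertainty:

1. From uncertainty principle: Δp ≥ ℏ/(2Δx)
   Δp_min = (1.055e-34 J·s) / (2 × 5.050e-11 m)
   Δp_min = 1.044e-24 kg·m/s

2. This momentum uncertainty corresponds to kinetic energy:
   KE ≈ (Δp)²/(2m) = (1.044e-24)²/(2 × 9.109e-31 kg)
   KE = 5.984e-19 J = 3.735 eV

Tighter localization requires more energy.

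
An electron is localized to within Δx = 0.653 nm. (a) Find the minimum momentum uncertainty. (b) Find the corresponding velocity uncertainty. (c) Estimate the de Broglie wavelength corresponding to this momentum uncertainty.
(a) Δp_min = 8.075 × 10^-26 kg·m/s
(b) Δv_min = 88.643 km/s
(c) λ_dB = 8.206 nm

Step-by-step:

(a) From the uncertainty principle:
Δp_min = ℏ/(2Δx) = (1.055e-34 J·s)/(2 × 6.530e-10 m) = 8.075e-26 kg·m/s

(b) The velocity uncertainty:
Δv = Δp/m = (8.075e-26 kg·m/s)/(9.109e-31 kg) = 8.864e+04 m/s = 88.643 km/s

(c) The de Broglie wavelength for this momentum:
λ = h/p = (6.626e-34 J·s)/(8.075e-26 kg·m/s) = 8.206e-09 m = 8.206 nm

Note: The de Broglie wavelength is comparable to the localization size, as expected from wave-particle duality.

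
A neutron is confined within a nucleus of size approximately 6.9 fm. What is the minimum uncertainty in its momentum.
7.642 × 10^-21 kg·m/s

Using the Heisenberg uncertainty principle:
ΔxΔp ≥ ℏ/2

With Δx ≈ L = 6.900e-15 m (the confinement size):
Δp_min = ℏ/(2Δx)
Δp_min = (1.055e-34 J·s) / (2 × 6.900e-15 m)
Δp_min = 7.642e-21 kg·m/s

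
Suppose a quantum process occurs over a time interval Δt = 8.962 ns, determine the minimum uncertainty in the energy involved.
36.722 neV

Using the energy-time uncertainty principle:
ΔEΔt ≥ ℏ/2

The minimum uncertainty in energy is:
ΔE_min = ℏ/(2Δt)
ΔE_min = (1.055e-34 J·s) / (2 × 8.962e-09 s)
ΔE_min = 5.884e-27 J = 36.722 neV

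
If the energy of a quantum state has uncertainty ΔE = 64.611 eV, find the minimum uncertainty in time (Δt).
5.094 as

Using the energy-time uncertainty principle:
ΔEΔt ≥ ℏ/2

The minimum uncertainty in time is:
Δt_min = ℏ/(2ΔE)
Δt_min = (1.055e-34 J·s) / (2 × 1.035e-17 J)
Δt_min = 5.094e-18 s = 5.094 as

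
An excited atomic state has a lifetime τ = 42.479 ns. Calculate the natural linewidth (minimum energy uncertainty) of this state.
7.747 neV

Using the energy-time uncertainty principle:
ΔEΔt ≥ ℏ/2

The lifetime τ represents the time uncertainty Δt.
The natural linewidth (minimum energy uncertainty) is:

ΔE = ℏ/(2τ)
ΔE = (1.055e-34 J·s) / (2 × 4.248e-08 s)
ΔE = 1.241e-27 J = 7.747 neV

This natural linewidth limits the precision of spectroscopic measurements.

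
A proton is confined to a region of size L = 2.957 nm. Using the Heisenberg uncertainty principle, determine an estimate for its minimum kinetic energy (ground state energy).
593.269 neV

Using the uncertainty principle to estimate ground state energy:

1. The position uncertainty is approximately the confinement size:
   Δx ≈ L = 2.957e-09 m

2. From ΔxΔp ≥ ℏ/2, the minimum momentum uncertainty is:
   Δp ≈ ℏ/(2L) = 1.783e-26 kg·m/s

3. The kinetic energy is approximately:
   KE ≈ (Δp)²/(2m) = (1.783e-26)²/(2 × 1.673e-27 kg)
   KE ≈ 9.505e-26 J = 593.269 neV

This is an order-of-magnitude estimate of the ground state energy.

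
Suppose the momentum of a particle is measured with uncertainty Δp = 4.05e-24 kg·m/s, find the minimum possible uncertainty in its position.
13.019 pm

Using the Heisenberg uncertainty principle:
ΔxΔp ≥ ℏ/2

The minimum uncertainty in position is:
Δx_min = ℏ/(2Δp)
Δx_min = (1.055e-34 J·s) / (2 × 4.050e-24 kg·m/s)
Δx_min = 1.302e-11 m = 13.019 pm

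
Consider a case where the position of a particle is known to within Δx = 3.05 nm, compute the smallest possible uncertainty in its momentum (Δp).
1.729 × 10^-26 kg·m/s

Using the Heisenberg uncertainty principle:
ΔxΔp ≥ ℏ/2

The minimum uncertainty in momentum is:
Δp_min = ℏ/(2Δx)
Δp_min = (1.055e-34 J·s) / (2 × 3.050e-09 m)
Δp_min = 1.729e-26 kg·m/s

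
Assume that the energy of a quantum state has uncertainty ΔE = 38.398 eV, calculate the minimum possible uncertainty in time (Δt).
8.571 as

Using the energy-time uncertainty principle:
ΔEΔt ≥ ℏ/2

The minimum uncertainty in time is:
Δt_min = ℏ/(2ΔE)
Δt_min = (1.055e-34 J·s) / (2 × 6.152e-18 J)
Δt_min = 8.571e-18 s = 8.571 as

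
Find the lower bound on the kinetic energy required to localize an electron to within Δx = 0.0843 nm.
1.340 eV

Localizing a particle requires giving it sufficient momentum uncertainty:

1. From uncertainty principle: Δp ≥ ℏ/(2Δx)
   Δp_min = (1.055e-34 J·s) / (2 × 8.430e-11 m)
   Δp_min = 6.255e-25 kg·m/s

2. This momentum uncertainty corresponds to kinetic energy:
   KE ≈ (Δp)²/(2m) = (6.255e-25)²/(2 × 9.109e-31 kg)
   KE = 2.147e-19 J = 1.340 eV

Tighter localization requires more energy.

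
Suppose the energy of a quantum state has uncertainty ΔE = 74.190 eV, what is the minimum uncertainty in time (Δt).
4.436 as

Using the energy-time uncertainty principle:
ΔEΔt ≥ ℏ/2

The minimum uncertainty in time is:
Δt_min = ℏ/(2ΔE)
Δt_min = (1.055e-34 J·s) / (2 × 1.189e-17 J)
Δt_min = 4.436e-18 s = 4.436 as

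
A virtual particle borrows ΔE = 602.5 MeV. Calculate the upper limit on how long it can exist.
5.462 × 10^-25 s

Using the energy-time uncertainty principle:
ΔEΔt ≥ ℏ/2

For a virtual particle borrowing energy ΔE, the maximum lifetime is:
Δt_max = ℏ/(2ΔE)

Converting energy:
ΔE = 602.5 MeV = 9.653e-11 J

Δt_max = (1.055e-34 J·s) / (2 × 9.653e-11 J)
Δt_max = 5.462e-25 s = 5.462 × 10^-25 s

Virtual particles with higher borrowed energy exist for shorter times.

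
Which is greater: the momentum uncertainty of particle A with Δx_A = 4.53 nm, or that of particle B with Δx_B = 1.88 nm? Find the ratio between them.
Particle B has the larger minimum momentum uncertainty, by a factor of 2.41.

For each particle, the minimum momentum uncertainty is Δp_min = ℏ/(2Δx):

Particle A: Δp_A = ℏ/(2×4.530e-09 m) = 1.164e-26 kg·m/s
Particle B: Δp_B = ℏ/(2×1.880e-09 m) = 2.805e-26 kg·m/s

Ratio: Δp_B/Δp_A = 2.41

Since Δp_min ∝ 1/Δx, the particle with smaller position uncertainty (B) has larger momentum uncertainty.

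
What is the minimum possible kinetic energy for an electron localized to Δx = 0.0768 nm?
1.615 eV

Localizing a particle requires giving it sufficient momentum uncertainty:

1. From uncertainty principle: Δp ≥ ℏ/(2Δx)
   Δp_min = (1.055e-34 J·s) / (2 × 7.680e-11 m)
   Δp_min = 6.866e-25 kg·m/s

2. This momentum uncertainty corresponds to kinetic energy:
   KE ≈ (Δp)²/(2m) = (6.866e-25)²/(2 × 9.109e-31 kg)
   KE = 2.587e-19 J = 1.615 eV

Tighter localization requires more energy.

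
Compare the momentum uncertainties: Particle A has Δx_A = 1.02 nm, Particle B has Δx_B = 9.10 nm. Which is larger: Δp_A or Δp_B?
Particle A has the larger minimum momentum uncertainty, by a factor of 8.92.

For each particle, the minimum momentum uncertainty is Δp_min = ℏ/(2Δx):

Particle A: Δp_A = ℏ/(2×1.020e-09 m) = 5.169e-26 kg·m/s
Particle B: Δp_B = ℏ/(2×9.100e-09 m) = 5.794e-27 kg·m/s

Ratio: Δp_A/Δp_B = 8.92

Since Δp_min ∝ 1/Δx, the particle with smaller position uncertainty (A) has larger momentum uncertainty.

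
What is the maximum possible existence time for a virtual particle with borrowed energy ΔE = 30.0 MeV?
10.970 ys

Using the energy-time uncertainty principle:
ΔEΔt ≥ ℏ/2

For a virtual particle borrowing energy ΔE, the maximum lifetime is:
Δt_max = ℏ/(2ΔE)

Converting energy:
ΔE = 30.0 MeV = 4.807e-12 J

Δt_max = (1.055e-34 J·s) / (2 × 4.807e-12 J)
Δt_max = 1.097e-23 s = 10.970 ys

Virtual particles with higher borrowed energy exist for shorter times.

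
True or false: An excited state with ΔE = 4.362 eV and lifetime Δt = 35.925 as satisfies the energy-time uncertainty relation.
No, it violates the uncertainty relation.

Calculate the product ΔEΔt:
ΔE = 4.362 eV = 6.989e-19 J
ΔEΔt = (6.989e-19 J) × (3.592e-17 s)
ΔEΔt = 2.511e-35 J·s

Compare to the minimum allowed value ℏ/2:
ℏ/2 = 5.273e-35 J·s

Since ΔEΔt = 2.511e-35 J·s < 5.273e-35 J·s = ℏ/2,
this violates the uncertainty relation.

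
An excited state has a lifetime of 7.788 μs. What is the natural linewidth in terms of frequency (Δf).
10.218 kHz

Using the energy-time uncertainty principle and E = hf:
ΔEΔt ≥ ℏ/2
hΔf·Δt ≥ ℏ/2

The minimum frequency uncertainty is:
Δf = ℏ/(2hτ) = 1/(4πτ)
Δf = 1/(4π × 7.788e-06 s)
Δf = 1.022e+04 Hz = 10.218 kHz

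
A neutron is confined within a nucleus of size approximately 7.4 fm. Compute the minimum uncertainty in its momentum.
7.125 × 10^-21 kg·m/s

Using the Heisenberg uncertainty principle:
ΔxΔp ≥ ℏ/2

With Δx ≈ L = 7.400e-15 m (the confinement size):
Δp_min = ℏ/(2Δx)
Δp_min = (1.055e-34 J·s) / (2 × 7.400e-15 m)
Δp_min = 7.125e-21 kg·m/s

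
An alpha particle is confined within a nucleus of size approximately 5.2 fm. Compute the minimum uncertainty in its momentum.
1.014 × 10^-20 kg·m/s

Using the Heisenberg uncertainty principle:
ΔxΔp ≥ ℏ/2

With Δx ≈ L = 5.200e-15 m (the confinement size):
Δp_min = ℏ/(2Δx)
Δp_min = (1.055e-34 J·s) / (2 × 5.200e-15 m)
Δp_min = 1.014e-20 kg·m/s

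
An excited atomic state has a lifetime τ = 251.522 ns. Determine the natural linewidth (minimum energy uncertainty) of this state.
1.308 neV

Using the energy-time uncertainty principle:
ΔEΔt ≥ ℏ/2

The lifetime τ represents the time uncertainty Δt.
The natural linewidth (minimum energy uncertainty) is:

ΔE = ℏ/(2τ)
ΔE = (1.055e-34 J·s) / (2 × 2.515e-07 s)
ΔE = 2.096e-28 J = 1.308 neV

This natural linewidth limits the precision of spectroscopic measurements.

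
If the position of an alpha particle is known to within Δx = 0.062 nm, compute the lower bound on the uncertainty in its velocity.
127.992 m/s

Using the Heisenberg uncertainty principle and Δp = mΔv:
ΔxΔp ≥ ℏ/2
Δx(mΔv) ≥ ℏ/2

The minimum uncertainty in velocity is:
Δv_min = ℏ/(2mΔx)
Δv_min = (1.055e-34 J·s) / (2 × 6.645e-27 kg × 6.200e-11 m)
Δv_min = 1.280e+02 m/s = 127.992 m/s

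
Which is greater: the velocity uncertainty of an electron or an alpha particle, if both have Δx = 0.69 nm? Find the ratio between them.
The electron has the larger minimum velocity uncertainty, by a ratio of 7294.3.

For both particles, Δp_min = ℏ/(2Δx) = 7.642e-26 kg·m/s (same for both).

The velocity uncertainty is Δv = Δp/m:
- electron: Δv = 7.642e-26 / 9.109e-31 = 8.389e+04 m/s = 83.890 km/s
- alpha particle: Δv = 7.642e-26 / 6.645e-27 = 1.150e+01 m/s = 11.501 m/s

Ratio: 8.389e+04 / 1.150e+01 = 7294.3

The lighter particle has larger velocity uncertainty because Δv ∝ 1/m.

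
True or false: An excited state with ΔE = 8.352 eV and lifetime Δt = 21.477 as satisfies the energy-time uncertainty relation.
No, it violates the uncertainty relation.

Calculate the product ΔEΔt:
ΔE = 8.352 eV = 1.338e-18 J
ΔEΔt = (1.338e-18 J) × (2.148e-17 s)
ΔEΔt = 2.874e-35 J·s

Compare to the minimum allowed value ℏ/2:
ℏ/2 = 5.273e-35 J·s

Since ΔEΔt = 2.874e-35 J·s < 5.273e-35 J·s = ℏ/2,
this violates the uncertainty relation.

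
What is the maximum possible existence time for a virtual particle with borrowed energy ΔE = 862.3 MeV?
3.817 × 10^-25 s

Using the energy-time uncertainty principle:
ΔEΔt ≥ ℏ/2

For a virtual particle borrowing energy ΔE, the maximum lifetime is:
Δt_max = ℏ/(2ΔE)

Converting energy:
ΔE = 862.3 MeV = 1.382e-10 J

Δt_max = (1.055e-34 J·s) / (2 × 1.382e-10 J)
Δt_max = 3.817e-25 s = 3.817 × 10^-25 s

Virtual particles with higher borrowed energy exist for shorter times.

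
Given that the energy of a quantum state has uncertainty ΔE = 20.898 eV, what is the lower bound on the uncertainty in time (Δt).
15.748 as

Using the energy-time uncertainty principle:
ΔEΔt ≥ ℏ/2

The minimum uncertainty in time is:
Δt_min = ℏ/(2ΔE)
Δt_min = (1.055e-34 J·s) / (2 × 3.348e-18 J)
Δt_min = 1.575e-17 s = 15.748 as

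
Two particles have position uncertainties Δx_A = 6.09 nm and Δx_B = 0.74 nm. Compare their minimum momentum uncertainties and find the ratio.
Particle B has the larger minimum momentum uncertainty, by a factor of 8.23.

For each particle, the minimum momentum uncertainty is Δp_min = ℏ/(2Δx):

Particle A: Δp_A = ℏ/(2×6.090e-09 m) = 8.658e-27 kg·m/s
Particle B: Δp_B = ℏ/(2×7.400e-10 m) = 7.125e-26 kg·m/s

Ratio: Δp_B/Δp_A = 8.23

Since Δp_min ∝ 1/Δx, the particle with smaller position uncertainty (B) has larger momentum uncertainty.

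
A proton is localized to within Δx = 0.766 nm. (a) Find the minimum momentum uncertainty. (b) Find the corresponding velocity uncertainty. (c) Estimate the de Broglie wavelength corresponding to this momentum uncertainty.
(a) Δp_min = 6.884 × 10^-26 kg·m/s
(b) Δv_min = 41.155 m/s
(c) λ_dB = 9.626 nm

Step-by-step:

(a) From the uncertainty principle:
Δp_min = ℏ/(2Δx) = (1.055e-34 J·s)/(2 × 7.660e-10 m) = 6.884e-26 kg·m/s

(b) The velocity uncertainty:
Δv = Δp/m = (6.884e-26 kg·m/s)/(1.673e-27 kg) = 4.115e+01 m/s = 41.155 m/s

(c) The de Broglie wavelength for this momentum:
λ = h/p = (6.626e-34 J·s)/(6.884e-26 kg·m/s) = 9.626e-09 m = 9.626 nm

Note: The de Broglie wavelength is comparable to the localization size, as expected from wave-particle duality.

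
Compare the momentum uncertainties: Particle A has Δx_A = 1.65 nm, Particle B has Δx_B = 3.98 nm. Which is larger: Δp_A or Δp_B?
Particle A has the larger minimum momentum uncertainty, by a factor of 2.41.

For each particle, the minimum momentum uncertainty is Δp_min = ℏ/(2Δx):

Particle A: Δp_A = ℏ/(2×1.650e-09 m) = 3.196e-26 kg·m/s
Particle B: Δp_B = ℏ/(2×3.980e-09 m) = 1.325e-26 kg·m/s

Ratio: Δp_A/Δp_B = 2.41

Since Δp_min ∝ 1/Δx, the particle with smaller position uncertainty (A) has larger momentum uncertainty.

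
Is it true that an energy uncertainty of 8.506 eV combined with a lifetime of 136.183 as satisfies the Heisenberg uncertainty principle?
Yes, it satisfies the uncertainty relation.

Calculate the product ΔEΔt:
ΔE = 8.506 eV = 1.363e-18 J
ΔEΔt = (1.363e-18 J) × (1.362e-16 s)
ΔEΔt = 1.856e-34 J·s

Compare to the minimum allowed value ℏ/2:
ℏ/2 = 5.273e-35 J·s

Since ΔEΔt = 1.856e-34 J·s ≥ 5.273e-35 J·s = ℏ/2,
this satisfies the uncertainty relation.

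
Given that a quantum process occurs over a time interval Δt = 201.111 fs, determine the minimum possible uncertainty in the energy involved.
1.636 meV

Using the energy-time uncertainty principle:
ΔEΔt ≥ ℏ/2

The minimum uncertainty in energy is:
ΔE_min = ℏ/(2Δt)
ΔE_min = (1.055e-34 J·s) / (2 × 2.011e-13 s)
ΔE_min = 2.622e-22 J = 1.636 meV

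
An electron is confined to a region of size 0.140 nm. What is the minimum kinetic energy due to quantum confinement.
485.967 meV

Using the uncertainty principle:

1. Position uncertainty: Δx ≈ 1.400e-10 m
2. Minimum momentum uncertainty: Δp = ℏ/(2Δx) = 3.766e-25 kg·m/s
3. Minimum kinetic energy:
   KE = (Δp)²/(2m) = (3.766e-25)²/(2 × 9.109e-31 kg)
   KE = 7.786e-20 J = 485.967 meV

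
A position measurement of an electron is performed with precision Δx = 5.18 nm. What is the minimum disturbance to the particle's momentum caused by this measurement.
1.018 × 10^-26 kg·m/s

The uncertainty principle implies that measuring position disturbs momentum:
ΔxΔp ≥ ℏ/2

When we measure position with precision Δx, we necessarily introduce a momentum uncertainty:
Δp ≥ ℏ/(2Δx)
Δp_min = (1.055e-34 J·s) / (2 × 5.180e-09 m)
Δp_min = 1.018e-26 kg·m/s

The more precisely we measure position, the greater the momentum disturbance.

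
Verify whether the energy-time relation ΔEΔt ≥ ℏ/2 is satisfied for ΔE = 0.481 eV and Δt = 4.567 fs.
Yes, it satisfies the uncertainty relation.

Calculate the product ΔEΔt:
ΔE = 0.481 eV = 7.706e-20 J
ΔEΔt = (7.706e-20 J) × (4.567e-15 s)
ΔEΔt = 3.520e-34 J·s

Compare to the minimum allowed value ℏ/2:
ℏ/2 = 5.273e-35 J·s

Since ΔEΔt = 3.520e-34 J·s ≥ 5.273e-35 J·s = ℏ/2,
this satisfies the uncertainty relation.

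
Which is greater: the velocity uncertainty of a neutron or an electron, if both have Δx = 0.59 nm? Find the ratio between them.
The electron has the larger minimum velocity uncertainty, by a ratio of 1838.7.

For both particles, Δp_min = ℏ/(2Δx) = 8.937e-26 kg·m/s (same for both).

The velocity uncertainty is Δv = Δp/m:
- neutron: Δv = 8.937e-26 / 1.675e-27 = 5.336e+01 m/s = 53.358 m/s
- electron: Δv = 8.937e-26 / 9.109e-31 = 9.811e+04 m/s = 98.108 km/s

Ratio: 9.811e+04 / 5.336e+01 = 1838.7

The lighter particle has larger velocity uncertainty because Δv ∝ 1/m.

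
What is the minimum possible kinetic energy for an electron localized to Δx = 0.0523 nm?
3.482 eV

Localizing a particle requires giving it sufficient momentum uncertainty:

1. From uncertainty principle: Δp ≥ ℏ/(2Δx)
   Δp_min = (1.055e-34 J·s) / (2 × 5.230e-11 m)
   Δp_min = 1.008e-24 kg·m/s

2. This momentum uncertainty corresponds to kinetic energy:
   KE ≈ (Δp)²/(2m) = (1.008e-24)²/(2 × 9.109e-31 kg)
   KE = 5.579e-19 J = 3.482 eV

Tighter localization requires more energy.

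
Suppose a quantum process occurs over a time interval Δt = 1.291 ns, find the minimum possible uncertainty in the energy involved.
254.923 neV

Using the energy-time uncertainty principle:
ΔEΔt ≥ ℏ/2

The minimum uncertainty in energy is:
ΔE_min = ℏ/(2Δt)
ΔE_min = (1.055e-34 J·s) / (2 × 1.291e-09 s)
ΔE_min = 4.084e-26 J = 254.923 neV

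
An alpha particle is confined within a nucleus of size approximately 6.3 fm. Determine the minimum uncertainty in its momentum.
8.370 × 10^-21 kg·m/s

Using the Heisenberg uncertainty principle:
ΔxΔp ≥ ℏ/2

With Δx ≈ L = 6.300e-15 m (the confinement size):
Δp_min = ℏ/(2Δx)
Δp_min = (1.055e-34 J·s) / (2 × 6.300e-15 m)
Δp_min = 8.370e-21 kg·m/s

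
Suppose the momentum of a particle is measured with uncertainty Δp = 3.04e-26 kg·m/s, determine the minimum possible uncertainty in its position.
1.734 nm

Using the Heisenberg uncertainty principle:
ΔxΔp ≥ ℏ/2

The minimum uncertainty in position is:
Δx_min = ℏ/(2Δp)
Δx_min = (1.055e-34 J·s) / (2 × 3.040e-26 kg·m/s)
Δx_min = 1.734e-09 m = 1.734 nm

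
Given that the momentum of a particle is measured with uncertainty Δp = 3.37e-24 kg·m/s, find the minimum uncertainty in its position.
15.646 pm

Using the Heisenberg uncertainty principle:
ΔxΔp ≥ ℏ/2

The minimum uncertainty in position is:
Δx_min = ℏ/(2Δp)
Δx_min = (1.055e-34 J·s) / (2 × 3.370e-24 kg·m/s)
Δx_min = 1.565e-11 m = 15.646 pm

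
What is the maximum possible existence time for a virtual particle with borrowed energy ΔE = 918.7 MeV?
3.582 × 10^-25 s

Using the energy-time uncertainty principle:
ΔEΔt ≥ ℏ/2

For a virtual particle borrowing energy ΔE, the maximum lifetime is:
Δt_max = ℏ/(2ΔE)

Converting energy:
ΔE = 918.7 MeV = 1.472e-10 J

Δt_max = (1.055e-34 J·s) / (2 × 1.472e-10 J)
Δt_max = 3.582e-25 s = 3.582 × 10^-25 s

Virtual particles with higher borrowed energy exist for shorter times.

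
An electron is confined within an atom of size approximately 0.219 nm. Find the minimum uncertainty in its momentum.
2.408 × 10^-25 kg·m/s

Using the Heisenberg uncertainty principle:
ΔxΔp ≥ ℏ/2

With Δx ≈ L = 2.190e-10 m (the confinement size):
Δp_min = ℏ/(2Δx)
Δp_min = (1.055e-34 J·s) / (2 × 2.190e-10 m)
Δp_min = 2.408e-25 kg·m/s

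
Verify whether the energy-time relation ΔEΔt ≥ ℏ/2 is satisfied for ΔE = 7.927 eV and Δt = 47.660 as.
Yes, it satisfies the uncertainty relation.

Calculate the product ΔEΔt:
ΔE = 7.927 eV = 1.270e-18 J
ΔEΔt = (1.270e-18 J) × (4.766e-17 s)
ΔEΔt = 6.053e-35 J·s

Compare to the minimum allowed value ℏ/2:
ℏ/2 = 5.273e-35 J·s

Since ΔEΔt = 6.053e-35 J·s ≥ 5.273e-35 J·s = ℏ/2,
this satisfies the uncertainty relation.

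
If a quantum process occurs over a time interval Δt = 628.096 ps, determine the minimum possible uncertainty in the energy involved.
523.974 neV

Using the energy-time uncertainty principle:
ΔEΔt ≥ ℏ/2

The minimum uncertainty in energy is:
ΔE_min = ℏ/(2Δt)
ΔE_min = (1.055e-34 J·s) / (2 × 6.281e-10 s)
ΔE_min = 8.395e-26 J = 523.974 neV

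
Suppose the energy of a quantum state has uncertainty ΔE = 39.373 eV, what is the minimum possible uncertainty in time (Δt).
8.359 as

Using the energy-time uncertainty principle:
ΔEΔt ≥ ℏ/2

The minimum uncertainty in time is:
Δt_min = ℏ/(2ΔE)
Δt_min = (1.055e-34 J·s) / (2 × 6.308e-18 J)
Δt_min = 8.359e-18 s = 8.359 as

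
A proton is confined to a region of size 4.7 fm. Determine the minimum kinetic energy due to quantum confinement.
234.833 keV

Using the uncertainty principle:

1. Position uncertainty: Δx ≈ 4.700e-15 m
2. Minimum momentum uncertainty: Δp = ℏ/(2Δx) = 1.122e-20 kg·m/s
3. Minimum kinetic energy:
   KE = (Δp)²/(2m) = (1.122e-20)²/(2 × 1.673e-27 kg)
   KE = 3.762e-14 J = 234.833 keV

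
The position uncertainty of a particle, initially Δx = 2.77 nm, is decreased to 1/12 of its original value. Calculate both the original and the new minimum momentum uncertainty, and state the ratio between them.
Original Δp_min = 1.904 × 10^-26 kg·m/s; new Δp'_min = 2.284 × 10^-25 kg·m/s; ratio Δp'_min/Δp_min = 12.

From the uncertainty principle ΔxΔp ≥ ℏ/2, the minimum momentum uncertainty is Δp_min = ℏ/(2Δx).

Original (Δx = 2.77 nm = 2.770e-09 m):
Δp_min = (1.055e-34 J·s)/(2 × 2.770e-09 m) = 1.904e-26 kg·m/s

When Δx → (1/12)Δx:
Δp'_min = ℏ/(2 × (1/12)Δx) = 12 × ℏ/(2Δx) = 12 × Δp_min
Δp'_min = 12 × 1.904e-26 kg·m/s = 2.284e-25 kg·m/s

Since Δp_min ∝ 1/Δx, when Δx is decreased to 1/12 of its original value, Δp_min increases to 12 times its original value.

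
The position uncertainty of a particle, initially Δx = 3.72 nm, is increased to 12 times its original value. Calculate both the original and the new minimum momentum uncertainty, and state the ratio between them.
Original Δp_min = 1.417 × 10^-26 kg·m/s; new Δp'_min = 1.181 × 10^-27 kg·m/s; ratio Δp'_min/Δp_min = 1/12.

From the uncertainty principle ΔxΔp ≥ ℏ/2, the minimum momentum uncertainty is Δp_min = ℏ/(2Δx).

Original (Δx = 3.72 nm = 3.720e-09 m):
Δp_min = (1.055e-34 J·s)/(2 × 3.720e-09 m) = 1.417e-26 kg·m/s

When Δx → 12Δx:
Δp'_min = ℏ/(2 × 12Δx) = (1/12) × ℏ/(2Δx) = (1/12) × Δp_min
Δp'_min = 1/12 × 1.417e-26 kg·m/s = 1.181e-27 kg·m/s

Since Δp_min ∝ 1/Δx, when Δx is increased to 12 times its original value, Δp_min decreases to 1/12 of its original value.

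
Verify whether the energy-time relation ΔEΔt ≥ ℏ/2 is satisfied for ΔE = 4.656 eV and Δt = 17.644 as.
No, it violates the uncertainty relation.

Calculate the product ΔEΔt:
ΔE = 4.656 eV = 7.460e-19 J
ΔEΔt = (7.460e-19 J) × (1.764e-17 s)
ΔEΔt = 1.316e-35 J·s

Compare to the minimum allowed value ℏ/2:
ℏ/2 = 5.273e-35 J·s

Since ΔEΔt = 1.316e-35 J·s < 5.273e-35 J·s = ℏ/2,
this violates the uncertainty relation.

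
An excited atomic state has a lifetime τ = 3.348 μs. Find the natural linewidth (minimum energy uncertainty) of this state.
98.299 peV

Using the energy-time uncertainty principle:
ΔEΔt ≥ ℏ/2

The lifetime τ represents the time uncertainty Δt.
The natural linewidth (minimum energy uncertainty) is:

ΔE = ℏ/(2τ)
ΔE = (1.055e-34 J·s) / (2 × 3.348e-06 s)
ΔE = 1.575e-29 J = 98.299 peV

This natural linewidth limits the precision of spectroscopic measurements.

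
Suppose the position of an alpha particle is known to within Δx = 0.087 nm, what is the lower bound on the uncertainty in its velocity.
91.212 m/s

Using the Heisenberg uncertainty principle and Δp = mΔv:
ΔxΔp ≥ ℏ/2
Δx(mΔv) ≥ ℏ/2

The minimum uncertainty in velocity is:
Δv_min = ℏ/(2mΔx)
Δv_min = (1.055e-34 J·s) / (2 × 6.645e-27 kg × 8.700e-11 m)
Δv_min = 9.121e+01 m/s = 91.212 m/s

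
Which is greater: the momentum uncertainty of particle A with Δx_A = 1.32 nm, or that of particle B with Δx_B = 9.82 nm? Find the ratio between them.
Particle A has the larger minimum momentum uncertainty, by a factor of 7.44.

For each particle, the minimum momentum uncertainty is Δp_min = ℏ/(2Δx):

Particle A: Δp_A = ℏ/(2×1.320e-09 m) = 3.995e-26 kg·m/s
Particle B: Δp_B = ℏ/(2×9.820e-09 m) = 5.370e-27 kg·m/s

Ratio: Δp_A/Δp_B = 7.44

Since Δp_min ∝ 1/Δx, the particle with smaller position uncertainty (A) has larger momentum uncertainty.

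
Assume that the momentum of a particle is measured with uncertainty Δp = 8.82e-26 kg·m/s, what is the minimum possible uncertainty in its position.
597.830 pm

Using the Heisenberg uncertainty principle:
ΔxΔp ≥ ℏ/2

The minimum uncertainty in position is:
Δx_min = ℏ/(2Δp)
Δx_min = (1.055e-34 J·s) / (2 × 8.820e-26 kg·m/s)
Δx_min = 5.978e-10 m = 597.830 pm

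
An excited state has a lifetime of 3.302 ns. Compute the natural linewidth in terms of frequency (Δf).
24.100 MHz

Using the energy-time uncertainty principle and E = hf:
ΔEΔt ≥ ℏ/2
hΔf·Δt ≥ ℏ/2

The minimum frequency uncertainty is:
Δf = ℏ/(2hτ) = 1/(4πτ)
Δf = 1/(4π × 3.302e-09 s)
Δf = 2.410e+07 Hz = 24.100 MHz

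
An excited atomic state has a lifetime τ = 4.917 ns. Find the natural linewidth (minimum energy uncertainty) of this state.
66.932 neV

Using the energy-time uncertainty principle:
ΔEΔt ≥ ℏ/2

The lifetime τ represents the time uncertainty Δt.
The natural linewidth (minimum energy uncertainty) is:

ΔE = ℏ/(2τ)
ΔE = (1.055e-34 J·s) / (2 × 4.917e-09 s)
ΔE = 1.072e-26 J = 66.932 neV

This natural linewidth limits the precision of spectroscopic measurements.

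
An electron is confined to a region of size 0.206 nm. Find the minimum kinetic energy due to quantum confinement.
224.455 meV

Using the uncertainty principle:

1. Position uncertainty: Δx ≈ 2.060e-10 m
2. Minimum momentum uncertainty: Δp = ℏ/(2Δx) = 2.560e-25 kg·m/s
3. Minimum kinetic energy:
   KE = (Δp)²/(2m) = (2.560e-25)²/(2 × 9.109e-31 kg)
   KE = 3.596e-20 J = 224.455 meV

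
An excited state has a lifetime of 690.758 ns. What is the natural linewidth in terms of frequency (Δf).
115.203 kHz

Using the energy-time uncertainty principle and E = hf:
ΔEΔt ≥ ℏ/2
hΔf·Δt ≥ ℏ/2

The minimum frequency uncertainty is:
Δf = ℏ/(2hτ) = 1/(4πτ)
Δf = 1/(4π × 6.908e-07 s)
Δf = 1.152e+05 Hz = 115.203 kHz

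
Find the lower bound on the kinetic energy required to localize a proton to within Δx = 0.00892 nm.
65.197 meV

Localizing a particle requires giving it sufficient momentum uncertainty:

1. From uncertainty principle: Δp ≥ ℏ/(2Δx)
   Δp_min = (1.055e-34 J·s) / (2 × 8.920e-12 m)
   Δp_min = 5.911e-24 kg·m/s

2. This momentum uncertainty corresponds to kinetic energy:
   KE ≈ (Δp)²/(2m) = (5.911e-24)²/(2 × 1.673e-27 kg)
   KE = 1.045e-20 J = 65.197 meV

Tighter localization requires more energy.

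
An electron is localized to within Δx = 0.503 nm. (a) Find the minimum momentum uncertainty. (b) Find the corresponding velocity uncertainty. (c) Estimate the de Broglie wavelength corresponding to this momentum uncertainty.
(a) Δp_min = 1.048 × 10^-25 kg·m/s
(b) Δv_min = 115.077 km/s
(c) λ_dB = 6.321 nm

Step-by-step:

(a) From the uncertainty principle:
Δp_min = ℏ/(2Δx) = (1.055e-34 J·s)/(2 × 5.030e-10 m) = 1.048e-25 kg·m/s

(b) The velocity uncertainty:
Δv = Δp/m = (1.048e-25 kg·m/s)/(9.109e-31 kg) = 1.151e+05 m/s = 115.077 km/s

(c) The de Broglie wavelength for this momentum:
λ = h/p = (6.626e-34 J·s)/(1.048e-25 kg·m/s) = 6.321e-09 m = 6.321 nm

Note: The de Broglie wavelength is comparable to the localization size, as expected from wave-particle duality.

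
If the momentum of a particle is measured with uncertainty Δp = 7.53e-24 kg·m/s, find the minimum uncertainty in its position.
7.002 pm

Using the Heisenberg uncertainty principle:
ΔxΔp ≥ ℏ/2

The minimum uncertainty in position is:
Δx_min = ℏ/(2Δp)
Δx_min = (1.055e-34 J·s) / (2 × 7.530e-24 kg·m/s)
Δx_min = 7.002e-12 m = 7.002 pm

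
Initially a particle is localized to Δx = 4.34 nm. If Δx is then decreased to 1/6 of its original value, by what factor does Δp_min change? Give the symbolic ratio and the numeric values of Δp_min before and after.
Original Δp_min = 1.215 × 10^-26 kg·m/s; new Δp'_min = 7.290 × 10^-26 kg·m/s; ratio Δp'_min/Δp_min = 6.

From the uncertainty principle ΔxΔp ≥ ℏ/2, the minimum momentum uncertainty is Δp_min = ℏ/(2Δx).

Original (Δx = 4.34 nm = 4.340e-09 m):
Δp_min = (1.055e-34 J·s)/(2 × 4.340e-09 m) = 1.215e-26 kg·m/s

When Δx → (1/6)Δx:
Δp'_min = ℏ/(2 × (1/6)Δx) = 6 × ℏ/(2Δx) = 6 × Δp_min
Δp'_min = 6 × 1.215e-26 kg·m/s = 7.290e-26 kg·m/s

Since Δp_min ∝ 1/Δx, when Δx is decreased to 1/6 of its original value, Δp_min increases to 6 times its original value.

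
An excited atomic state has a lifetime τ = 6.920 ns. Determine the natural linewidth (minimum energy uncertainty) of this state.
47.559 neV

Using the energy-time uncertainty principle:
ΔEΔt ≥ ℏ/2

The lifetime τ represents the time uncertainty Δt.
The natural linewidth (minimum energy uncertainty) is:

ΔE = ℏ/(2τ)
ΔE = (1.055e-34 J·s) / (2 × 6.920e-09 s)
ΔE = 7.620e-27 J = 47.559 neV

This natural linewidth limits the precision of spectroscopic measurements.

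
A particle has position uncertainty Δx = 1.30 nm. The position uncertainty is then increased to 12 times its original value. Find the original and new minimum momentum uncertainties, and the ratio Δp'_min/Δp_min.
Original Δp_min = 4.056 × 10^-26 kg·m/s; new Δp'_min = 3.380 × 10^-27 kg·m/s; ratio Δp'_min/Δp_min = 1/12.

From the uncertainty principle ΔxΔp ≥ ℏ/2, the minimum momentum uncertainty is Δp_min = ℏ/(2Δx).

Original (Δx = 1.30 nm = 1.300e-09 m):
Δp_min = (1.055e-34 J·s)/(2 × 1.300e-09 m) = 4.056e-26 kg·m/s

When Δx → 12Δx:
Δp'_min = ℏ/(2 × 12Δx) = (1/12) × ℏ/(2Δx) = (1/12) × Δp_min
Δp'_min = 1/12 × 4.056e-26 kg·m/s = 3.380e-27 kg·m/s

Since Δp_min ∝ 1/Δx, when Δx is increased to 12 times its original value, Δp_min decreases to 1/12 of its original value.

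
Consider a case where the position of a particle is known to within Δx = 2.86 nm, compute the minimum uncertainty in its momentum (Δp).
1.844 × 10^-26 kg·m/s

Using the Heisenberg uncertainty principle:
ΔxΔp ≥ ℏ/2

The minimum uncertainty in momentum is:
Δp_min = ℏ/(2Δx)
Δp_min = (1.055e-34 J·s) / (2 × 2.860e-09 m)
Δp_min = 1.844e-26 kg·m/s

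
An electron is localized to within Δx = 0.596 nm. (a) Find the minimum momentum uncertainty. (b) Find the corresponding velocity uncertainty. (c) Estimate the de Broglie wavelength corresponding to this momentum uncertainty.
(a) Δp_min = 8.847 × 10^-26 kg·m/s
(b) Δv_min = 97.120 km/s
(c) λ_dB = 7.490 nm

Step-by-step:

(a) From the uncertainty principle:
Δp_min = ℏ/(2Δx) = (1.055e-34 J·s)/(2 × 5.960e-10 m) = 8.847e-26 kg·m/s

(b) The velocity uncertainty:
Δv = Δp/m = (8.847e-26 kg·m/s)/(9.109e-31 kg) = 9.712e+04 m/s = 97.120 km/s

(c) The de Broglie wavelength for this momentum:
λ = h/p = (6.626e-34 J·s)/(8.847e-26 kg·m/s) = 7.490e-09 m = 7.490 nm

Note: The de Broglie wavelength is comparable to the localization size, as expected from wave-particle duality.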